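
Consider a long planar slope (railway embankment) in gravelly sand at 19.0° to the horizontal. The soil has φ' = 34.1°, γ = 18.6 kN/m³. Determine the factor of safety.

FS = 1.97

For a dry cohesionless infinite slope the factor of safety is FS = tanφ' / tanβ.
FS = tan34.1° / tan19.0° = 0.6771 / 0.3443 = 1.966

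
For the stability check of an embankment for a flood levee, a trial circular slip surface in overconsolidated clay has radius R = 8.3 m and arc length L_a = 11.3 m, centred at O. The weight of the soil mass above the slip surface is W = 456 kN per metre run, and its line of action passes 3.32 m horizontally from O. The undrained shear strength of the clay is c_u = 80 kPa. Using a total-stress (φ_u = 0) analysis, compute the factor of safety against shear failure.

FS = 4.96

Taking moments about the centre O, the resisting moment is provided by the undrained shear strength acting along the arc:
M_R = c_u·L_a·R = 80·11.30·8.3 = 7503.2 kN·m/m
M_D = W·d = 456·3.32 = 1513.9 kN·m/m
FS = M_R / M_D = 7503.2 / 1513.9 = 4.956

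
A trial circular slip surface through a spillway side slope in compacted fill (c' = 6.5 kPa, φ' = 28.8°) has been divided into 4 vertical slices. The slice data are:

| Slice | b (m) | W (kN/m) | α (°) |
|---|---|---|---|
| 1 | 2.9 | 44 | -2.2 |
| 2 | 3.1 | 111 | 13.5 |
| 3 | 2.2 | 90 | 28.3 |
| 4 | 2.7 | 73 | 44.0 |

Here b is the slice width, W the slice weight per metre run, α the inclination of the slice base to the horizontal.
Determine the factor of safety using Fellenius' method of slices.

Ordinary method of slices: FS = Σ[c'·Δl_i + (W_i cosα_i)·tanφ'] / Σ W_i sinα_i, with Δl_i = b_i / cosα_i.
Slice 1: Δl = 2.9/cos(-2.2°) = 2.902 m; N'_1 = 44·cos(-2.2°) = 44.0; c'Δl = 18.86; W sinα = -1.7
Slice 2: Δl = 3.1/cos13.5° = 3.188 m; N'_2 = 111·cos13.5° = 107.9; c'Δl = 20.72; W sinα = 25.9
Slice 3: Δl = 2.2/cos28.3° = 2.499 m; N'_3 = 90·cos28.3° = 79.2; c'Δl = 16.24; W sinα = 42.7
Slice 4: Δl = 2.7/cos44.0° = 3.753 m; N'_4 = 73·cos44.0° = 52.5; c'Δl = 24.40; W sinα = 50.7
Σc'Δl = 80.2 kN/m; ΣN' = 283.7 kN/m; ΣW sinα = 117.6 kN/m
Resisting = 80.2 + 283.7·tan28.8° = 80.2 + 155.9 = 236.2 kN/m
FS = 236.2 / 117.6 = 2.008

FS = 2.01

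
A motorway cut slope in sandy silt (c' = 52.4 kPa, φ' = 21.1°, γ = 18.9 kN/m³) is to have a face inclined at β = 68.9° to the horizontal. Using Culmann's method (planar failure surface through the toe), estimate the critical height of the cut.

Culmann's analysis gives the critical failure plane at α_cr = (β + φ')/2 = (68.9 + 21.1)/2 = 45.0°, and the critical height
H_c = (4c'/γ) · sinβ cosφ' / [1 − cos(β − φ')]
    = (4·52.4/18.9) · sin68.9°·cos21.1° / [1 − cos(47.8°)]
    = 11.090 · 0.9330·0.9330 / [1 − 0.6717]
    = 11.090 · 0.8704 / 0.3283
    = 29.40 m

H_c = 29.40 m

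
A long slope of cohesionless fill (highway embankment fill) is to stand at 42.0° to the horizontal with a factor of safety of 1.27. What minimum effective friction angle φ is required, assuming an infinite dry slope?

FS = tanφ/tanβ ⇒ tanφ = FS · tanβ = 1.27 · tan42.0° = 1.1435
φ = arctan(1.1435) = 48.83°

φ = 48.8°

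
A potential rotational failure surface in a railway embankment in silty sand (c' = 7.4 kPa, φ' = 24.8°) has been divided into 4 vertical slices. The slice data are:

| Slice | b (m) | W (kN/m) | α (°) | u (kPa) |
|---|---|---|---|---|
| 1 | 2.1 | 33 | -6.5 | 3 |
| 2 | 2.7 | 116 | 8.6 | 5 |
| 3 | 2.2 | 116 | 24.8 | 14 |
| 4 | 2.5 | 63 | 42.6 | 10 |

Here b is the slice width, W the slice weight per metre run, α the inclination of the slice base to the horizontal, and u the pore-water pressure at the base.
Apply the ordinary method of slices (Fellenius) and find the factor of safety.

Ordinary method of slices: FS = Σ[c'·Δl_i + (W_i cosα_i − u_i·Δl_i)·tanφ'] / Σ W_i sinα_i, with Δl_i = b_i / cosα_i.
Slice 1: Δl = 2.1/cos(-6.5°) = 2.114 m; N'_1 = 33·cos(-6.5°) − 3·2.114 = 26.4; c'Δl = 15.64; W sinα = -3.7
Slice 2: Δl = 2.7/cos8.6° = 2.731 m; N'_2 = 116·cos8.6° − 5·2.731 = 101.0; c'Δl = 20.21; W sinα = 17.3
Slice 3: Δl = 2.2/cos24.8° = 2.424 m; N'_3 = 116·cos24.8° − 14·2.424 = 71.4; c'Δl = 17.93; W sinα = 48.7
Slice 4: Δl = 2.5/cos42.6° = 3.396 m; N'_4 = 63·cos42.6° − 10·3.396 = 12.4; c'Δl = 25.13; W sinα = 42.6
Σc'Δl = 78.9 kN/m; ΣN' = 211.3 kN/m; ΣW sinα = 104.9 kN/m
Resisting = 78.9 + 211.3·tan24.8° = 78.9 + 97.6 = 176.5 kN/m
FS = 176.5 / 104.9 = 1.683

FS = 1.68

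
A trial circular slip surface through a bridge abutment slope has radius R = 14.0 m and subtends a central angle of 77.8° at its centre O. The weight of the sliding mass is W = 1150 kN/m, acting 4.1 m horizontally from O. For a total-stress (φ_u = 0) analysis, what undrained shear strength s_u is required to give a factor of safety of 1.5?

FS = s_u·L_a·R / (W·d), so s_u = FS·W·d / (L_a·R).
Arc length L_a = R·θ = 14.0·(77.8°·π/180) = 14.0·1.3579 = 19.01 m
s_u = 1.5·1150·4.1 / (19.01·14.0) = 7072.5 / 266.14 = 26.57 kPa

s_u = 26.6 kPa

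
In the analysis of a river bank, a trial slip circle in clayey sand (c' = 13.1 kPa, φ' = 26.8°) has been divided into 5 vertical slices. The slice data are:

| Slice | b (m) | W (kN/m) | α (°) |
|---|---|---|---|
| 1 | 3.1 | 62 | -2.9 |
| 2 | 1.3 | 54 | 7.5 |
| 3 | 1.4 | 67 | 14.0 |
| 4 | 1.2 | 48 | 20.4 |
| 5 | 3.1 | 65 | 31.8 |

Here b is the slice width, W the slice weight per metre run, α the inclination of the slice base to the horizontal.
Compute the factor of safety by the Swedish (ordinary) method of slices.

Ordinary method of slices: FS = Σ[c'·Δl_i + (W_i cosα_i)·tanφ'] / Σ W_i sinα_i, with Δl_i = b_i / cosα_i.
Slice 1: Δl = 3.1/cos(-2.9°) = 3.104 m; N'_1 = 62·cos(-2.9°) = 61.9; c'Δl = 40.66; W sinα = -3.1
Slice 2: Δl = 1.3/cos7.5° = 1.311 m; N'_2 = 54·cos7.5° = 53.5; c'Δl = 17.18; W sinα = 7.0
Slice 3: Δl = 1.4/cos14.0° = 1.443 m; N'_3 = 67·cos14.0° = 65.0; c'Δl = 18.90; W sinα = 16.2
Slice 4: Δl = 1.2/cos20.4° = 1.280 m; N'_4 = 48·cos20.4° = 45.0; c'Δl = 16.77; W sinα = 16.7
Slice 5: Δl = 3.1/cos31.8° = 3.648 m; N'_5 = 65·cos31.8° = 55.2; c'Δl = 47.78; W sinα = 34.3
Σc'Δl = 141.3 kN/m; ΣN' = 280.7 kN/m; ΣW sinα = 71.1 kN/m
Resisting = 141.3 + 280.7·tan26.8° = 141.3 + 141.8 = 283.1 kN/m
FS = 283.1 / 71.1 = 3.981

FS = 3.98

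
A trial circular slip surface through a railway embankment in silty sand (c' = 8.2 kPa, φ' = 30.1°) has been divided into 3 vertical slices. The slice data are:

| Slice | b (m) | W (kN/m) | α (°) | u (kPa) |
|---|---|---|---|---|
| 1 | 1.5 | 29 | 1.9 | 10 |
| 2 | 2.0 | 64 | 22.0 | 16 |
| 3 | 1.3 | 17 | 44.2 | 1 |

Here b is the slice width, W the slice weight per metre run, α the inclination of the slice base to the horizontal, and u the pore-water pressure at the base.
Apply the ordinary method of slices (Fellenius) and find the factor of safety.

Ordinary method of slices: FS = Σ[c'·Δl_i + (W_i cosα_i − u_i·Δl_i)·tanφ'] / Σ W_i sinα_i, with Δl_i = b_i / cosα_i.
Slice 1: Δl = 1.5/cos1.9° = 1.501 m; N'_1 = 29·cos1.9° − 10·1.501 = 14.0; c'Δl = 12.31; W sinα = 1.0
Slice 2: Δl = 2.0/cos22.0° = 2.157 m; N'_2 = 64·cos22.0° − 16·2.157 = 24.8; c'Δl = 17.69; W sinα = 24.0
Slice 3: Δl = 1.3/cos44.2° = 1.813 m; N'_3 = 17·cos44.2° − 1·1.813 = 10.4; c'Δl = 14.87; W sinα = 11.9
Σc'Δl = 44.9 kN/m; ΣN' = 49.2 kN/m; ΣW sinα = 36.8 kN/m
Resisting = 44.9 + 49.2·tan30.1° = 44.9 + 28.5 = 73.4 kN/m
FS = 73.4 / 36.8 = 1.994

FS = 1.99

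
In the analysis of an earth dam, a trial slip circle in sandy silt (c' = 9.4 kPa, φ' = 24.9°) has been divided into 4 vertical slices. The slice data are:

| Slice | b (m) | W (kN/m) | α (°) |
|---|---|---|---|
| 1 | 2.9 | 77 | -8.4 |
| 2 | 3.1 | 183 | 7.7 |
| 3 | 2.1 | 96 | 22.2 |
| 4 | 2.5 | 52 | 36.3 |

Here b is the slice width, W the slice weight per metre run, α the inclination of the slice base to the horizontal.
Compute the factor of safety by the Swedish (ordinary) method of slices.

Ordinary method of slices: FS = Σ[c'·Δl_i + (W_i cosα_i)·tanφ'] / Σ W_i sinα_i, with Δl_i = b_i / cosα_i.
Slice 1: Δl = 2.9/cos(-8.4°) = 2.931 m; N'_1 = 77·cos(-8.4°) = 76.2; c'Δl = 27.56; W sinα = -11.2
Slice 2: Δl = 3.1/cos7.7° = 3.128 m; N'_2 = 183·cos7.7° = 181.3; c'Δl = 29.41; W sinα = 24.5
Slice 3: Δl = 2.1/cos22.2° = 2.268 m; N'_3 = 96·cos22.2° = 88.9; c'Δl = 21.32; W sinα = 36.3
Slice 4: Δl = 2.5/cos36.3° = 3.102 m; N'_4 = 52·cos36.3° = 41.9; c'Δl = 29.16; W sinα = 30.8
Σc'Δl = 107.4 kN/m; ΣN' = 388.3 kN/m; ΣW sinα = 80.3 kN/m
Resisting = 107.4 + 388.3·tan24.9° = 107.4 + 180.3 = 287.7 kN/m
FS = 287.7 / 80.3 = 3.581

FS = 3.58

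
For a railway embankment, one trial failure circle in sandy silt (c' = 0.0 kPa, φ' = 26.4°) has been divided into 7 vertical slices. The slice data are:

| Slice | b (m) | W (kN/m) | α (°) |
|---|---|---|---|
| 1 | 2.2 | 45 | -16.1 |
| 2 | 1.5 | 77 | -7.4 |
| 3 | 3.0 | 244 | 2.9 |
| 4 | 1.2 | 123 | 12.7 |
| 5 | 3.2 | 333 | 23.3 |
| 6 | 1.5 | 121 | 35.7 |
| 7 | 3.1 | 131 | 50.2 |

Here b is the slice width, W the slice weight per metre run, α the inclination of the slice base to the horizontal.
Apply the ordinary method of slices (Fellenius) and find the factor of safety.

FS = 1.51

Ordinary method of slices: FS = Σ[c'·Δl_i + (W_i cosα_i)·tanφ'] / Σ W_i sinα_i, with Δl_i = b_i / cosα_i.
Slice 1: Δl = 2.2/cos(-16.1°) = 2.290 m; N'_1 = 45·cos(-16.1°) = 43.2; c'Δl = 0.00; W sinα = -12.5
Slice 2: Δl = 1.5/cos(-7.4°) = 1.513 m; N'_2 = 77·cos(-7.4°) = 76.4; c'Δl = 0.00; W sinα = -9.9
Slice 3: Δl = 3.0/cos2.9° = 3.004 m; N'_3 = 244·cos2.9° = 243.7; c'Δl = 0.00; W sinα = 12.3
Slice 4: Δl = 1.2/cos12.7° = 1.230 m; N'_4 = 123·cos12.7° = 120.0; c'Δl = 0.00; W sinα = 27.0
Slice 5: Δl = 3.2/cos23.3° = 3.484 m; N'_5 = 333·cos23.3° = 305.8; c'Δl = 0.00; W sinα = 131.7
Slice 6: Δl = 1.5/cos35.7° = 1.847 m; N'_6 = 121·cos35.7° = 98.3; c'Δl = 0.00; W sinα = 70.6
Slice 7: Δl = 3.1/cos50.2° = 4.843 m; N'_7 = 131·cos50.2° = 83.9; c'Δl = 0.00; W sinα = 100.6
Σc'Δl = 0.0 kN/m; ΣN' = 971.2 kN/m; ΣW sinα = 320.0 kN/m
Resisting = 0.0 + 971.2·tan26.4° = 0.0 + 482.1 = 482.1 kN/m
FS = 482.1 / 320.0 = 1.507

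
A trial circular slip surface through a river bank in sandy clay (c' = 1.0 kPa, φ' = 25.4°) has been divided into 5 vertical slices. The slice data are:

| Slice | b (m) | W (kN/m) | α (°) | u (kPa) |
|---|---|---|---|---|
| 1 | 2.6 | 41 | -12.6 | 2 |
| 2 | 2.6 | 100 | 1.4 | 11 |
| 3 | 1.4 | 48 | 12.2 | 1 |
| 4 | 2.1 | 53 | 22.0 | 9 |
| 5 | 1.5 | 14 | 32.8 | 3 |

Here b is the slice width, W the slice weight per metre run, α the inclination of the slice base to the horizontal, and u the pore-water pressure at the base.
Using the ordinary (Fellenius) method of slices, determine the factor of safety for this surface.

Ordinary method of slices: FS = Σ[c'·Δl_i + (W_i cosα_i − u_i·Δl_i)·tanφ'] / Σ W_i sinα_i, with Δl_i = b_i / cosα_i.
Slice 1: Δl = 2.6/cos(-12.6°) = 2.664 m; N'_1 = 41·cos(-12.6°) − 2·2.664 = 34.7; c'Δl = 2.66; W sinα = -8.9
Slice 2: Δl = 2.6/cos1.4° = 2.601 m; N'_2 = 100·cos1.4° − 11·2.601 = 71.4; c'Δl = 2.60; W sinα = 2.4
Slice 3: Δl = 1.4/cos12.2° = 1.432 m; N'_3 = 48·cos12.2° − 1·1.432 = 45.5; c'Δl = 1.43; W sinα = 10.1
Slice 4: Δl = 2.1/cos22.0° = 2.265 m; N'_4 = 53·cos22.0° − 9·2.265 = 28.8; c'Δl = 2.26; W sinα = 19.9
Slice 5: Δl = 1.5/cos32.8° = 1.785 m; N'_5 = 14·cos32.8° − 3·1.785 = 6.4; c'Δl = 1.78; W sinα = 7.6
Σc'Δl = 10.7 kN/m; ΣN' = 186.7 kN/m; ΣW sinα = 31.1 kN/m
Resisting = 10.7 + 186.7·tan25.4° = 10.7 + 88.7 = 99.4 kN/m
FS = 99.4 / 31.1 = 3.198

FS = 3.20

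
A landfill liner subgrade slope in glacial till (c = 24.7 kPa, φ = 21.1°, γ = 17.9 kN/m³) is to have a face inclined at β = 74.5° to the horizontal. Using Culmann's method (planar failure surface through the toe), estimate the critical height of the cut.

H_c = 12.29 m

Culmann's analysis gives the critical failure plane at α_cr = (β + φ)/2 = (74.5 + 21.1)/2 = 47.8°, and the critical height
H_c = (4c/γ) · sinβ cosφ / [1 − cos(β − φ)]
    = (4·24.7/17.9) · sin74.5°·cos21.1° / [1 − cos(53.4°)]
    = 5.520 · 0.9636·0.9330 / [1 − 0.5962]
    = 5.520 · 0.8990 / 0.4038
    = 12.29 m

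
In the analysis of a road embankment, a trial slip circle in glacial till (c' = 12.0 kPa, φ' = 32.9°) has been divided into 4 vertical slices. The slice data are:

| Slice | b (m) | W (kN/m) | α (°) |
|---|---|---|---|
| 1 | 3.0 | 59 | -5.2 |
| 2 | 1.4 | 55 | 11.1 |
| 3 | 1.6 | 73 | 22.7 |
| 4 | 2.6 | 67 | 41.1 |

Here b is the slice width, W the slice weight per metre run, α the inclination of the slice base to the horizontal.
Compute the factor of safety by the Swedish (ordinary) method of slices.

Ordinary method of slices: FS = Σ[c'·Δl_i + (W_i cosα_i)·tanφ'] / Σ W_i sinα_i, with Δl_i = b_i / cosα_i.
Slice 1: Δl = 3.0/cos(-5.2°) = 3.012 m; N'_1 = 59·cos(-5.2°) = 58.8; c'Δl = 36.15; W sinα = -5.3
Slice 2: Δl = 1.4/cos11.1° = 1.427 m; N'_2 = 55·cos11.1° = 54.0; c'Δl = 17.12; W sinα = 10.6
Slice 3: Δl = 1.6/cos22.7° = 1.734 m; N'_3 = 73·cos22.7° = 67.3; c'Δl = 20.81; W sinα = 28.2
Slice 4: Δl = 2.6/cos41.1° = 3.450 m; N'_4 = 67·cos41.1° = 50.5; c'Δl = 41.40; W sinα = 44.0
Σc'Δl = 115.5 kN/m; ΣN' = 230.6 kN/m; ΣW sinα = 77.5 kN/m
Resisting = 115.5 + 230.6·tan32.9° = 115.5 + 149.2 = 264.6 kN/m
FS = 264.6 / 77.5 = 3.417

FS = 3.42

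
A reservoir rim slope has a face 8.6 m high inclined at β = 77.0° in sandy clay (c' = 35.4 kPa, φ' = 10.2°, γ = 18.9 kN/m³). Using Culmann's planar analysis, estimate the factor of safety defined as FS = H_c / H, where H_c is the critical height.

FS = 1.38

H_c = (4c'/γ) · sinβ cosφ' / [1 − cos(β − φ')]
    = (4·35.4/18.9) · sin77.0°·cos10.2° / [1 − cos66.8°]
    = 7.492 · 0.9590 / 0.6061 = 11.85 m
FS = H_c / H = 11.85 / 8.6 = 1.378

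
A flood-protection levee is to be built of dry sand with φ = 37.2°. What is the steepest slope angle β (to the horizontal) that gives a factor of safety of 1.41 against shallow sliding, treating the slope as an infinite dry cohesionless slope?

For an infinite dry cohesionless slope FS = tanφ/tanβ, so tanβ = tanφ / FS.
tanβ = tan37.2° / 1.41 = 0.7590 / 1.41 = 0.5383
β = arctan(0.5383) = 28.29°

β = 28.3°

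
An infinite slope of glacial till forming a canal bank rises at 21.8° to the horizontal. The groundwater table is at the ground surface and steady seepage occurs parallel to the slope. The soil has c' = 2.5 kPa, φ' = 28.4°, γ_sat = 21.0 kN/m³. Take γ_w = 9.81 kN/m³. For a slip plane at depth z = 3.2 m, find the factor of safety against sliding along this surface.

FS = 0.83

With seepage parallel to the slope and the water table at the surface, the effective normal stress on the slip plane uses the buoyant unit weight γ' = γ_sat − γ_w while the driving shear stress uses γ_sat:
FS = [c' + γ' z cos²β tanφ'] / [γ_sat z sinβ cosβ]
γ' = 21.0 − 9.81 = 11.19 kN/m³
Numerator = 2.5 + 11.19·3.2·cos²21.8°·tan28.4° = 2.5 + 11.19·3.2·0.8621·0.5407 = 19.191 kPa
Denominator = 21.0·3.2·sin21.8°·cos21.8° = 21.0·3.2·0.3714·0.9285 = 23.171 kPa
FS = 19.191 / 23.171 = 0.828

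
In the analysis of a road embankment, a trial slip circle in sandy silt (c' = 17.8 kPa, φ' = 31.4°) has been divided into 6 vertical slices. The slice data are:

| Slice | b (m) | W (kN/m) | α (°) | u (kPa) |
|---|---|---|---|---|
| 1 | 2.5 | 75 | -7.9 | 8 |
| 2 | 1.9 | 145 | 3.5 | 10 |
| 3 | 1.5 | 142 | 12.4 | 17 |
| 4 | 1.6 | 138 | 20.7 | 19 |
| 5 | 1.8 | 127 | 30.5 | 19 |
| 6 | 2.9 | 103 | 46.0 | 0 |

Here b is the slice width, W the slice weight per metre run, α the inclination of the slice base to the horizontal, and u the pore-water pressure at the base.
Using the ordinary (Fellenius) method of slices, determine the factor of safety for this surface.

FS = 2.64

Ordinary method of slices: FS = Σ[c'·Δl_i + (W_i cosα_i − u_i·Δl_i)·tanφ'] / Σ W_i sinα_i, with Δl_i = b_i / cosα_i.
Slice 1: Δl = 2.5/cos(-7.9°) = 2.524 m; N'_1 = 75·cos(-7.9°) − 8·2.524 = 54.1; c'Δl = 44.93; W sinα = -10.3
Slice 2: Δl = 1.9/cos3.5° = 1.904 m; N'_2 = 145·cos3.5° − 10·1.904 = 125.7; c'Δl = 33.88; W sinα = 8.9
Slice 3: Δl = 1.5/cos12.4° = 1.536 m; N'_3 = 142·cos12.4° − 17·1.536 = 112.6; c'Δl = 27.34; W sinα = 30.5
Slice 4: Δl = 1.6/cos20.7° = 1.710 m; N'_4 = 138·cos20.7° − 19·1.710 = 96.6; c'Δl = 30.45; W sinα = 48.8
Slice 5: Δl = 1.8/cos30.5° = 2.089 m; N'_5 = 127·cos30.5° − 19·2.089 = 69.7; c'Δl = 37.19; W sinα = 64.5
Slice 6: Δl = 2.9/cos46.0° = 4.175 m; N'_6 = 103·cos46.0° − 0·4.175 = 71.5; c'Δl = 74.31; W sinα = 74.1
Σc'Δl = 248.1 kN/m; ΣN' = 530.2 kN/m; ΣW sinα = 216.4 kN/m
Resisting = 248.1 + 530.2·tan31.4° = 248.1 + 323.7 = 571.8 kN/m
FS = 571.8 / 216.4 = 2.643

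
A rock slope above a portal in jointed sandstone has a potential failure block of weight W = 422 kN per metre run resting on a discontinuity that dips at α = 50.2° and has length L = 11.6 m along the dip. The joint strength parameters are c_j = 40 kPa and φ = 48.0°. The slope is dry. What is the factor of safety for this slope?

FS = 2.36

Resolving the block weight along and normal to the plane and applying the Mohr–Coulomb strength on the joint:
N' = W cosα = 422·cos50.2° = 270.1 kN/m
Driving force T = W sinα = 422·sin50.2° = 324.2 kN/m
Resisting force R = c_j·L + N'·tanφ = 40·11.6 + 270.1·tan48.0° = 464.0 + 300.0 = 764.0 kN/m
FS = R / T = 764.0 / 324.2 = 2.356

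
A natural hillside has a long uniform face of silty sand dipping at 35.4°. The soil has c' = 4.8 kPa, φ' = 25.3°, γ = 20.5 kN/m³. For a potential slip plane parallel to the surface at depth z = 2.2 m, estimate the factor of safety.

For an infinite slope with a slip plane parallel to the surface (no pore pressure): FS = [c' + γz cos²β tanφ'] / [γz sinβ cosβ].
γz = 20.5·2.2 = 45.10 kN/m²
Numerator = 4.8 + 45.10·cos²35.4°·tan25.3° = 4.8 + 45.10·0.6644·0.4727 = 18.965 kPa
Denominator = 45.10·sin35.4°·cos35.4° = 45.10·0.5793·0.8151 = 21.296 kPa
FS = 18.965 / 21.296 = 0.891

FS = 0.89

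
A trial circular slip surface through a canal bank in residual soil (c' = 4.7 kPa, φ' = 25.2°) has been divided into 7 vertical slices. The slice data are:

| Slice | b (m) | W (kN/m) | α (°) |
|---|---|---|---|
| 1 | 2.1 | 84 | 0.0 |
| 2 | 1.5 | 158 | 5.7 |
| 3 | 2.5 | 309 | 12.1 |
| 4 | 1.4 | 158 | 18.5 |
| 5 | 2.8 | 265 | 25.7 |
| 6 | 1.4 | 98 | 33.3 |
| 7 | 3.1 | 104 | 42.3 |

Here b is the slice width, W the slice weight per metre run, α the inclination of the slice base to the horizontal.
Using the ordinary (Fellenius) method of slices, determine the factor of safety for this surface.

FS = 1.60

Ordinary method of slices: FS = Σ[c'·Δl_i + (W_i cosα_i)·tanφ'] / Σ W_i sinα_i, with Δl_i = b_i / cosα_i.
Slice 1: Δl = 2.1/cos0.0° = 2.100 m; N'_1 = 84·cos0.0° = 84.0; c'Δl = 9.87; W sinα = 0.0
Slice 2: Δl = 1.5/cos5.7° = 1.507 m; N'_2 = 158·cos5.7° = 157.2; c'Δl = 7.09; W sinα = 15.7
Slice 3: Δl = 2.5/cos12.1° = 2.557 m; N'_3 = 309·cos12.1° = 302.1; c'Δl = 12.02; W sinα = 64.8
Slice 4: Δl = 1.4/cos18.5° = 1.476 m; N'_4 = 158·cos18.5° = 149.8; c'Δl = 6.94; W sinα = 50.1
Slice 5: Δl = 2.8/cos25.7° = 3.107 m; N'_5 = 265·cos25.7° = 238.8; c'Δl = 14.60; W sinα = 114.9
Slice 6: Δl = 1.4/cos33.3° = 1.675 m; N'_6 = 98·cos33.3° = 81.9; c'Δl = 7.87; W sinα = 53.8
Slice 7: Δl = 3.1/cos42.3° = 4.191 m; N'_7 = 104·cos42.3° = 76.9; c'Δl = 19.70; W sinα = 70.0
Σc'Δl = 78.1 kN/m; ΣN' = 1090.8 kN/m; ΣW sinα = 369.3 kN/m
Resisting = 78.1 + 1090.8·tan25.2° = 78.1 + 513.3 = 591.4 kN/m
FS = 591.4 / 369.3 = 1.601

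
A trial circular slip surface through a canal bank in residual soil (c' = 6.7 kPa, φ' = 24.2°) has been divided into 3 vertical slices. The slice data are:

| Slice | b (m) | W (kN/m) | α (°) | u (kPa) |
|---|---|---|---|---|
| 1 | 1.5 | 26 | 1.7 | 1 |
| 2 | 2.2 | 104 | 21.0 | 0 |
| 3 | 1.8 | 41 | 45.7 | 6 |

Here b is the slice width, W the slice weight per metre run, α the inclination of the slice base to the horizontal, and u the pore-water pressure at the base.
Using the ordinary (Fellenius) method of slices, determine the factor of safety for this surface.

Ordinary method of slices: FS = Σ[c'·Δl_i + (W_i cosα_i − u_i·Δl_i)·tanφ'] / Σ W_i sinα_i, with Δl_i = b_i / cosα_i.
Slice 1: Δl = 1.5/cos1.7° = 1.501 m; N'_1 = 26·cos1.7° − 1·1.501 = 24.5; c'Δl = 10.05; W sinα = 0.8
Slice 2: Δl = 2.2/cos21.0° = 2.357 m; N'_2 = 104·cos21.0° − 0·2.357 = 97.1; c'Δl = 15.79; W sinα = 37.3
Slice 3: Δl = 1.8/cos45.7° = 2.577 m; N'_3 = 41·cos45.7° − 6·2.577 = 13.2; c'Δl = 17.27; W sinα = 29.3
Σc'Δl = 43.1 kN/m; ΣN' = 134.8 kN/m; ΣW sinα = 67.4 kN/m
Resisting = 43.1 + 134.8·tan24.2° = 43.1 + 60.6 = 103.7 kN/m
FS = 103.7 / 67.4 = 1.538

FS = 1.54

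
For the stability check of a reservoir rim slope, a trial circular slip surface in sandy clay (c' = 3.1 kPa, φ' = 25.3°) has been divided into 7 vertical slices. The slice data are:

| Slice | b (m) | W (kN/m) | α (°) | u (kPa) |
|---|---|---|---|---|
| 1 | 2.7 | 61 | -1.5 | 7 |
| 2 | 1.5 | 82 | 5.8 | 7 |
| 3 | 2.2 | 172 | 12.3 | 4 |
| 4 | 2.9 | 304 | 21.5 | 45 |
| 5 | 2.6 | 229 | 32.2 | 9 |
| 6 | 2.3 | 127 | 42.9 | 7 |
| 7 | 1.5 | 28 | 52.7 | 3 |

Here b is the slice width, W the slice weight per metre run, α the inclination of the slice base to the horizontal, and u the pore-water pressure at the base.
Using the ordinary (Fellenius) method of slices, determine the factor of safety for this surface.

Ordinary method of slices: FS = Σ[c'·Δl_i + (W_i cosα_i − u_i·Δl_i)·tanφ'] / Σ W_i sinα_i, with Δl_i = b_i / cosα_i.
Slice 1: Δl = 2.7/cos(-1.5°) = 2.701 m; N'_1 = 61·cos(-1.5°) − 7·2.701 = 42.1; c'Δl = 8.37; W sinα = -1.6
Slice 2: Δl = 1.5/cos5.8° = 1.508 m; N'_2 = 82·cos5.8° − 7·1.508 = 71.0; c'Δl = 4.67; W sinα = 8.3
Slice 3: Δl = 2.2/cos12.3° = 2.252 m; N'_3 = 172·cos12.3° − 4·2.252 = 159.0; c'Δl = 6.98; W sinα = 36.6
Slice 4: Δl = 2.9/cos21.5° = 3.117 m; N'_4 = 304·cos21.5° − 45·3.117 = 142.6; c'Δl = 9.66; W sinα = 111.4
Slice 5: Δl = 2.6/cos32.2° = 3.073 m; N'_5 = 229·cos32.2° − 9·3.073 = 166.1; c'Δl = 9.53; W sinα = 122.0
Slice 6: Δl = 2.3/cos42.9° = 3.140 m; N'_6 = 127·cos42.9° − 7·3.140 = 71.1; c'Δl = 9.73; W sinα = 86.5
Slice 7: Δl = 1.5/cos52.7° = 2.475 m; N'_7 = 28·cos52.7° − 3·2.475 = 9.5; c'Δl = 7.67; W sinα = 22.3
Σc'Δl = 56.6 kN/m; ΣN' = 661.5 kN/m; ΣW sinα = 385.5 kN/m
Resisting = 56.6 + 661.5·tan25.3° = 56.6 + 312.7 = 369.3 kN/m
FS = 369.3 / 385.5 = 0.958

FS = 0.96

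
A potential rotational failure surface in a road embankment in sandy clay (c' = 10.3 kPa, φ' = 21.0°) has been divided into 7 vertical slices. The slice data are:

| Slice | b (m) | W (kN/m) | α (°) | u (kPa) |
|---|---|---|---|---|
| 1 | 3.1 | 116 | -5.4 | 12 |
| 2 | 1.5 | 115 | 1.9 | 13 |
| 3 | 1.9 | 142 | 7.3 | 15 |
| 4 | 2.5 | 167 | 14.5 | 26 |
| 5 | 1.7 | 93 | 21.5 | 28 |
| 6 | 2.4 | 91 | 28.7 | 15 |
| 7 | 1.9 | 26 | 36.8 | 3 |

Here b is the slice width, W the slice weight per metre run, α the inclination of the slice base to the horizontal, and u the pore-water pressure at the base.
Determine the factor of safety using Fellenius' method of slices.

Ordinary method of slices: FS = Σ[c'·Δl_i + (W_i cosα_i − u_i·Δl_i)·tanφ'] / Σ W_i sinα_i, with Δl_i = b_i / cosα_i.
Slice 1: Δl = 3.1/cos(-5.4°) = 3.114 m; N'_1 = 116·cos(-5.4°) − 12·3.114 = 78.1; c'Δl = 32.07; W sinα = -10.9
Slice 2: Δl = 1.5/cos1.9° = 1.501 m; N'_2 = 115·cos1.9° − 13·1.501 = 95.4; c'Δl = 15.46; W sinα = 3.8
Slice 3: Δl = 1.9/cos7.3° = 1.916 m; N'_3 = 142·cos7.3° − 15·1.916 = 112.1; c'Δl = 19.73; W sinα = 18.0
Slice 4: Δl = 2.5/cos14.5° = 2.582 m; N'_4 = 167·cos14.5° − 26·2.582 = 94.5; c'Δl = 26.60; W sinα = 41.8
Slice 5: Δl = 1.7/cos21.5° = 1.827 m; N'_5 = 93·cos21.5° − 28·1.827 = 35.4; c'Δl = 18.82; W sinα = 34.1
Slice 6: Δl = 2.4/cos28.7° = 2.736 m; N'_6 = 91·cos28.7° − 15·2.736 = 38.8; c'Δl = 28.18; W sinα = 43.7
Slice 7: Δl = 1.9/cos36.8° = 2.373 m; N'_7 = 26·cos36.8° − 3·2.373 = 13.7; c'Δl = 24.44; W sinα = 15.6
Σc'Δl = 165.3 kN/m; ΣN' = 468.1 kN/m; ΣW sinα = 146.1 kN/m
Resisting = 165.3 + 468.1·tan21.0° = 165.3 + 179.7 = 345.0 kN/m
FS = 345.0 / 146.1 = 2.361

FS = 2.36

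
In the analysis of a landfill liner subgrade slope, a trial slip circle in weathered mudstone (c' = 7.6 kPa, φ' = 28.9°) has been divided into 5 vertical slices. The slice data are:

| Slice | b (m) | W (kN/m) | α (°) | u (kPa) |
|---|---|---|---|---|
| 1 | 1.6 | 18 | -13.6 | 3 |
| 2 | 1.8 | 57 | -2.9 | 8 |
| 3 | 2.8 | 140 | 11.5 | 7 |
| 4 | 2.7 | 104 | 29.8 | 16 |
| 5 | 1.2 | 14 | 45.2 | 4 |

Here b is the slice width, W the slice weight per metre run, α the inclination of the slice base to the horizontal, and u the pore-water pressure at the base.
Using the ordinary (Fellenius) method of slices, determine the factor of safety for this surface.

Ordinary method of slices: FS = Σ[c'·Δl_i + (W_i cosα_i − u_i·Δl_i)·tanφ'] / Σ W_i sinα_i, with Δl_i = b_i / cosα_i.
Slice 1: Δl = 1.6/cos(-13.6°) = 1.646 m; N'_1 = 18·cos(-13.6°) − 3·1.646 = 12.6; c'Δl = 12.51; W sinα = -4.2
Slice 2: Δl = 1.8/cos(-2.9°) = 1.802 m; N'_2 = 57·cos(-2.9°) − 8·1.802 = 42.5; c'Δl = 13.70; W sinα = -2.9
Slice 3: Δl = 2.8/cos11.5° = 2.857 m; N'_3 = 140·cos11.5° − 7·2.857 = 117.2; c'Δl = 21.72; W sinα = 27.9
Slice 4: Δl = 2.7/cos29.8° = 3.111 m; N'_4 = 104·cos29.8° − 16·3.111 = 40.5; c'Δl = 23.65; W sinα = 51.7
Slice 5: Δl = 1.2/cos45.2° = 1.703 m; N'_5 = 14·cos45.2° − 4·1.703 = 3.1; c'Δl = 12.94; W sinα = 9.9
Σc'Δl = 84.5 kN/m; ΣN' = 215.8 kN/m; ΣW sinα = 82.4 kN/m
Resisting = 84.5 + 215.8·tan28.9° = 84.5 + 119.1 = 203.6 kN/m
FS = 203.6 / 82.4 = 2.471

FS = 2.47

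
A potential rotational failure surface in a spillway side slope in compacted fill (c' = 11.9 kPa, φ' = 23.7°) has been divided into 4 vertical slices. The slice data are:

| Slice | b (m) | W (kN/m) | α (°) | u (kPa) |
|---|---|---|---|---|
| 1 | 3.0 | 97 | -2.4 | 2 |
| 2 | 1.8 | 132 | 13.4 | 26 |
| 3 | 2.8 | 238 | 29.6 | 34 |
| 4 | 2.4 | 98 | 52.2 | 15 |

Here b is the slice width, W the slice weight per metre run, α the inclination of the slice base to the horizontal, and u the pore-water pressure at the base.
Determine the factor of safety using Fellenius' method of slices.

FS = 1.18

Ordinary method of slices: FS = Σ[c'·Δl_i + (W_i cosα_i − u_i·Δl_i)·tanφ'] / Σ W_i sinα_i, with Δl_i = b_i / cosα_i.
Slice 1: Δl = 3.0/cos(-2.4°) = 3.003 m; N'_1 = 97·cos(-2.4°) − 2·3.003 = 90.9; c'Δl = 35.73; W sinα = -4.1
Slice 2: Δl = 1.8/cos13.4° = 1.850 m; N'_2 = 132·cos13.4° − 26·1.850 = 80.3; c'Δl = 22.02; W sinα = 30.6
Slice 3: Δl = 2.8/cos29.6° = 3.220 m; N'_3 = 238·cos29.6° − 34·3.220 = 97.5; c'Δl = 38.32; W sinα = 117.6
Slice 4: Δl = 2.4/cos52.2° = 3.916 m; N'_4 = 98·cos52.2° − 15·3.916 = 1.3; c'Δl = 46.60; W sinα = 77.4
Σc'Δl = 142.7 kN/m; ΣN' = 270.0 kN/m; ΣW sinα = 221.5 kN/m
Resisting = 142.7 + 270.0·tan23.7° = 142.7 + 118.5 = 261.2 kN/m
FS = 261.2 / 221.5 = 1.179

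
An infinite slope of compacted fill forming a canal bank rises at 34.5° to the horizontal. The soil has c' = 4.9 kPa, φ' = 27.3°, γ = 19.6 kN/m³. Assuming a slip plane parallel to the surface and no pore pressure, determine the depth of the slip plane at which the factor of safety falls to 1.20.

Setting FS = 1.20 in FS = [c' + γz cos²β tanφ'] / [γz sinβ cosβ] and solving for z:
z = c' / [γ cosβ (FS·sinβ − cosβ·tanφ')]
  = 4.9 / [19.6·cos34.5°·(1.20·sin34.5° − cos34.5°·tan27.3°)]
  = 4.9 / [19.6·0.8241·(1.20·0.5664 − 0.8241·0.5161)]
  = 4.9 / 4.1081 = 1.193 m

z = 1.19 m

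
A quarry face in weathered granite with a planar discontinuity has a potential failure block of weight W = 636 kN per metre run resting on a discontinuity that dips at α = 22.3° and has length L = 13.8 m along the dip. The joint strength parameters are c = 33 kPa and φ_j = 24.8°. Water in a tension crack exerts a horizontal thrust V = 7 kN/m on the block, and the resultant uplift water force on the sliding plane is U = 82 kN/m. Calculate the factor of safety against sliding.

FS = 2.78

Resolving the block weight along and normal to the plane and applying the Mohr–Coulomb strength on the joint:
N' = W cosα − U − V sinα = 636·cos22.3° − 82 − 7·sin22.3° = 503.8 kN/m
Driving force T = W sinα + V cosα = 636·sin22.3° + 7·cos22.3° = 247.8 kN/m
Resisting force R = c·L + N'·tanφ_j = 33·13.8 + 503.8·tan24.8° = 455.4 + 232.8 = 688.2 kN/m
FS = R / T = 688.2 / 247.8 = 2.777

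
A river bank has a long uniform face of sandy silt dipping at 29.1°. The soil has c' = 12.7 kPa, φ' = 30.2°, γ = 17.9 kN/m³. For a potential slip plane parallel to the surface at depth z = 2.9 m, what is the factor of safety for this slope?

FS = 1.62

For an infinite slope with a slip plane parallel to the surface (no pore pressure): FS = [c' + γz cos²β tanφ'] / [γz sinβ cosβ].
γz = 17.9·2.9 = 51.91 kN/m²
Numerator = 12.7 + 51.91·cos²29.1°·tan30.2° = 12.7 + 51.91·0.7635·0.5820 = 35.766 kPa
Denominator = 51.91·sin29.1°·cos29.1° = 51.91·0.4863·0.8738 = 22.059 kPa
FS = 35.766 / 22.059 = 1.621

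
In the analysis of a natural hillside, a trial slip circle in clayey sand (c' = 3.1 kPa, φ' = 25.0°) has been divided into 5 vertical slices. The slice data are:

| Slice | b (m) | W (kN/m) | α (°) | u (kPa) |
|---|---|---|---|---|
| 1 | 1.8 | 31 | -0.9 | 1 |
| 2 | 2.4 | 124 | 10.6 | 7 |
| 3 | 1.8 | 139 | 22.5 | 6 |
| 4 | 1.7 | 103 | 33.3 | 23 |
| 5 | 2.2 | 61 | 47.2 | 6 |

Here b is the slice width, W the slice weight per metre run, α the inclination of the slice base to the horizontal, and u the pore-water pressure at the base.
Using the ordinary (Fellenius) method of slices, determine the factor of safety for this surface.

FS = 1.02

Ordinary method of slices: FS = Σ[c'·Δl_i + (W_i cosα_i − u_i·Δl_i)·tanφ'] / Σ W_i sinα_i, with Δl_i = b_i / cosα_i.
Slice 1: Δl = 1.8/cos(-0.9°) = 1.800 m; N'_1 = 31·cos(-0.9°) − 1·1.800 = 29.2; c'Δl = 5.58; W sinα = -0.5
Slice 2: Δl = 2.4/cos10.6° = 2.442 m; N'_2 = 124·cos10.6° − 7·2.442 = 104.8; c'Δl = 7.57; W sinα = 22.8
Slice 3: Δl = 1.8/cos22.5° = 1.948 m; N'_3 = 139·cos22.5° − 6·1.948 = 116.7; c'Δl = 6.04; W sinα = 53.2
Slice 4: Δl = 1.7/cos33.3° = 2.034 m; N'_4 = 103·cos33.3° − 23·2.034 = 39.3; c'Δl = 6.31; W sinα = 56.5
Slice 5: Δl = 2.2/cos47.2° = 3.238 m; N'_5 = 61·cos47.2° − 6·3.238 = 22.0; c'Δl = 10.04; W sinα = 44.8
Σc'Δl = 35.5 kN/m; ΣN' = 312.0 kN/m; ΣW sinα = 176.8 kN/m
Resisting = 35.5 + 312.0·tan25.0° = 35.5 + 145.5 = 181.0 kN/m
FS = 181.0 / 176.8 = 1.024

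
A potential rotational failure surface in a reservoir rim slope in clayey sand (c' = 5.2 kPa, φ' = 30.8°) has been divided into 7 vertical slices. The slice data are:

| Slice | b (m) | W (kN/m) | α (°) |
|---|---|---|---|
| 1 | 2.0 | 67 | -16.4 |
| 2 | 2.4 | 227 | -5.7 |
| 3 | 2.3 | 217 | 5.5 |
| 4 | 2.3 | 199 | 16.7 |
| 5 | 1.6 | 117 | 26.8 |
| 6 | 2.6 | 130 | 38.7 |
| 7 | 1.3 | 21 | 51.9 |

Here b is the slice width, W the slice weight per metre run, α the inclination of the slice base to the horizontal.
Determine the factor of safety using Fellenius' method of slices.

Ordinary method of slices: FS = Σ[c'·Δl_i + (W_i cosα_i)·tanφ'] / Σ W_i sinα_i, with Δl_i = b_i / cosα_i.
Slice 1: Δl = 2.0/cos(-16.4°) = 2.085 m; N'_1 = 67·cos(-16.4°) = 64.3; c'Δl = 10.84; W sinα = -18.9
Slice 2: Δl = 2.4/cos(-5.7°) = 2.412 m; N'_2 = 227·cos(-5.7°) = 225.9; c'Δl = 12.54; W sinα = -22.5
Slice 3: Δl = 2.3/cos5.5° = 2.311 m; N'_3 = 217·cos5.5° = 216.0; c'Δl = 12.02; W sinα = 20.8
Slice 4: Δl = 2.3/cos16.7° = 2.401 m; N'_4 = 199·cos16.7° = 190.6; c'Δl = 12.49; W sinα = 57.2
Slice 5: Δl = 1.6/cos26.8° = 1.793 m; N'_5 = 117·cos26.8° = 104.4; c'Δl = 9.32; W sinα = 52.8
Slice 6: Δl = 2.6/cos38.7° = 3.331 m; N'_6 = 130·cos38.7° = 101.5; c'Δl = 17.32; W sinα = 81.3
Slice 7: Δl = 1.3/cos51.9° = 2.107 m; N'_7 = 21·cos51.9° = 13.0; c'Δl = 10.96; W sinα = 16.5
Σc'Δl = 85.5 kN/m; ΣN' = 915.6 kN/m; ΣW sinα = 187.1 kN/m
Resisting = 85.5 + 915.6·tan30.8° = 85.5 + 545.8 = 631.3 kN/m
FS = 631.3 / 187.1 = 3.374

FS = 3.37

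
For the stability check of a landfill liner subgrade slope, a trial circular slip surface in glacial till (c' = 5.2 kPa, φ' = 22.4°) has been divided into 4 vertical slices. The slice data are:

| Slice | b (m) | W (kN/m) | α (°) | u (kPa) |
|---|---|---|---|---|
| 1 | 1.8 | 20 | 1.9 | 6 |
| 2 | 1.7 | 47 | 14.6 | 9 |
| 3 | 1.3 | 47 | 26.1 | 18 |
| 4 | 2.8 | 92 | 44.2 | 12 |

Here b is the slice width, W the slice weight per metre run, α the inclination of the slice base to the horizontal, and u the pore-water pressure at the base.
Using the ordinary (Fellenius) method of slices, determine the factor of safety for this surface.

FS = 0.79

Ordinary method of slices: FS = Σ[c'·Δl_i + (W_i cosα_i − u_i·Δl_i)·tanφ'] / Σ W_i sinα_i, with Δl_i = b_i / cosα_i.
Slice 1: Δl = 1.8/cos1.9° = 1.801 m; N'_1 = 20·cos1.9° − 6·1.801 = 9.2; c'Δl = 9.37; W sinα = 0.7
Slice 2: Δl = 1.7/cos14.6° = 1.757 m; N'_2 = 47·cos14.6° − 9·1.757 = 29.7; c'Δl = 9.13; W sinα = 11.8
Slice 3: Δl = 1.3/cos26.1° = 1.448 m; N'_3 = 47·cos26.1° − 18·1.448 = 16.2; c'Δl = 7.53; W sinα = 20.7
Slice 4: Δl = 2.8/cos44.2° = 3.906 m; N'_4 = 92·cos44.2° − 12·3.906 = 19.1; c'Δl = 20.31; W sinα = 64.1
Σc'Δl = 46.3 kN/m; ΣN' = 74.1 kN/m; ΣW sinα = 97.3 kN/m
Resisting = 46.3 + 74.1·tan22.4° = 46.3 + 30.5 = 76.9 kN/m
FS = 76.9 / 97.3 = 0.790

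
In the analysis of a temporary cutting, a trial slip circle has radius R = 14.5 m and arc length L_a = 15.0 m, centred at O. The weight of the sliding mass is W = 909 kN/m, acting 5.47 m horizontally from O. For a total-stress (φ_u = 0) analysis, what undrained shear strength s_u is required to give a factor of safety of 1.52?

FS = s_u·L_a·R / (W·d), so s_u = FS·W·d / (L_a·R).
s_u = 1.52·909·5.47 / (15.00·14.5) = 7557.8 / 217.50 = 34.75 kPa

s_u = 34.7 kPa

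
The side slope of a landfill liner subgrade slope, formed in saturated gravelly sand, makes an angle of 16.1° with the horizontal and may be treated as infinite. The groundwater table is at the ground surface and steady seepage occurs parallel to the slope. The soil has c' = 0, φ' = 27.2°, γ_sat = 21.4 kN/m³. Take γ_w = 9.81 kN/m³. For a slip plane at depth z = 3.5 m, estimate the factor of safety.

With seepage parallel to the slope and the water table at the surface, the effective normal stress on the slip plane uses the buoyant unit weight γ' = γ_sat − γ_w while the driving shear stress uses γ_sat:
FS = [c' + γ' z cos²β tanφ'] / [γ_sat z sinβ cosβ]
(For c' = 0 this reduces to FS = (γ'/γ_sat)·tanφ'/tanβ.)
γ' = 21.4 − 9.81 = 11.59 kN/m³
Numerator = 0.0 + 11.59·3.5·cos²16.1°·tan27.2° = 0.0 + 11.59·3.5·0.9231·0.5139 = 19.244 kPa
Denominator = 21.4·3.5·sin16.1°·cos16.1° = 21.4·3.5·0.2773·0.9608 = 19.956 kPa
FS = 19.244 / 19.956 = 0.964

FS = 0.96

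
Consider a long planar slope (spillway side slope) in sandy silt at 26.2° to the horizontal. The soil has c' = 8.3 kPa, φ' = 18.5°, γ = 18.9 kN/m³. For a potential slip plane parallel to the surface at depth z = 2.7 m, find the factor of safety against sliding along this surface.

FS = 1.09

For an infinite slope with a slip plane parallel to the surface (no pore pressure): FS = [c' + γz cos²β tanφ'] / [γz sinβ cosβ].
γz = 18.9·2.7 = 51.03 kN/m²
Numerator = 8.3 + 51.03·cos²26.2°·tan18.5° = 8.3 + 51.03·0.8051·0.3346 = 22.046 kPa
Denominator = 51.03·sin26.2°·cos26.2° = 51.03·0.4415·0.8973 = 20.215 kPa
FS = 22.046 / 20.215 = 1.091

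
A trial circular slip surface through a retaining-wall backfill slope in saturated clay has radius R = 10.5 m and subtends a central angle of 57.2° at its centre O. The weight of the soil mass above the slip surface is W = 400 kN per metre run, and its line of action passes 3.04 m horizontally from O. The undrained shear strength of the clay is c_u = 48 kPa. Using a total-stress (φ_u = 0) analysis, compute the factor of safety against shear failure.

FS = 4.34

Taking moments about the centre O, the resisting moment is provided by the undrained shear strength acting along the arc:
Arc length L_a = R·θ = 10.5·(57.2°·π/180) = 10.5·0.9983 = 10.48 m
M_R = c_u·L_a·R = 48·10.48·10.5 = 5283.2 kN·m/m
M_D = W·d = 400·3.04 = 1216.0 kN·m/m
FS = M_R / M_D = 5283.2 / 1216.0 = 4.345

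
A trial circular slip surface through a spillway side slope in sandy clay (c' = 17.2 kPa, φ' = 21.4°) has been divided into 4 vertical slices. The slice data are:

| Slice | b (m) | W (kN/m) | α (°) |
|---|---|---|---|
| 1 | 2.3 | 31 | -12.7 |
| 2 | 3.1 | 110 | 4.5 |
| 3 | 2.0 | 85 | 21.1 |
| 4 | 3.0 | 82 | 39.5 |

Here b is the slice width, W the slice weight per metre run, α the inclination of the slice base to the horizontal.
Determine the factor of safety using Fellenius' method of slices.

FS = 3.65

Ordinary method of slices: FS = Σ[c'·Δl_i + (W_i cosα_i)·tanφ'] / Σ W_i sinα_i, with Δl_i = b_i / cosα_i.
Slice 1: Δl = 2.3/cos(-12.7°) = 2.358 m; N'_1 = 31·cos(-12.7°) = 30.2; c'Δl = 40.55; W sinα = -6.8
Slice 2: Δl = 3.1/cos4.5° = 3.110 m; N'_2 = 110·cos4.5° = 109.7; c'Δl = 53.48; W sinα = 8.6
Slice 3: Δl = 2.0/cos21.1° = 2.144 m; N'_3 = 85·cos21.1° = 79.3; c'Δl = 36.87; W sinα = 30.6
Slice 4: Δl = 3.0/cos39.5° = 3.888 m; N'_4 = 82·cos39.5° = 63.3; c'Δl = 66.87; W sinα = 52.2
Σc'Δl = 197.8 kN/m; ΣN' = 282.5 kN/m; ΣW sinα = 84.6 kN/m
Resisting = 197.8 + 282.5·tan21.4° = 197.8 + 110.7 = 308.5 kN/m
FS = 308.5 / 84.6 = 3.648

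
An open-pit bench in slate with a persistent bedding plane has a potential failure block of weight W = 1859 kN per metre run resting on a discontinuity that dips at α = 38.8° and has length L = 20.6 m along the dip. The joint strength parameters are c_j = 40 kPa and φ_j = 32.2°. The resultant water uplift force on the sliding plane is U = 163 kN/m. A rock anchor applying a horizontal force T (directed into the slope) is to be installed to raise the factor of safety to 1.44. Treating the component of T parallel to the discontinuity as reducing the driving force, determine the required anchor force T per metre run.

T = 29 kN/m

Resolving forces along and normal to the sliding plane, with the horizontal anchor force T adding T·sinα to the effective normal force and T·cosα acting up the plane against the driving force:
FS = [c_jL + (W cosα − U + T sinα) tanφ_j] / [W sinα − T cosα]
Without the anchor: N' = 1285.8 kN/m, driving T_d = 1164.9 kN/m, resisting R = 40·20.6 + 1285.8·tan32.2° = 1633.7 kN/m, FS = 1.40.
Setting FS = 1.44 and solving for T:
1.44·(1164.9 − T cos38.8°) = 1633.7 + T sin38.8°·tan32.2°
T·(sin38.8°·tan32.2° + 1.44·cos38.8°) = 1.44·1164.9 − 1633.7
T·(0.6266·0.6297 + 1.44·0.7793) = 1677.4 − 1633.7 = 43.7
T·1.5168 = 43.7
T = 28.8 kN/m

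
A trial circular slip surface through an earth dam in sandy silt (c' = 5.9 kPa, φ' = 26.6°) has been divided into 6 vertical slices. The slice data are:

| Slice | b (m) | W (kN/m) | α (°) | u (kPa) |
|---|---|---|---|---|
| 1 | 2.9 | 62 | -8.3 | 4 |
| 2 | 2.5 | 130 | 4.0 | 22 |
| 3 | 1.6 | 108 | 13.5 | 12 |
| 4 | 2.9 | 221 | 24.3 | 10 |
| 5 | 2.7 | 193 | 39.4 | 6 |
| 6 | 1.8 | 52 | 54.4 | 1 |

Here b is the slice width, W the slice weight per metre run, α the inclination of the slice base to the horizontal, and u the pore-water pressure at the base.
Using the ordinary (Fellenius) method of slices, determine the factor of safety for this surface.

Ordinary method of slices: FS = Σ[c'·Δl_i + (W_i cosα_i − u_i·Δl_i)·tanφ'] / Σ W_i sinα_i, with Δl_i = b_i / cosα_i.
Slice 1: Δl = 2.9/cos(-8.3°) = 2.931 m; N'_1 = 62·cos(-8.3°) − 4·2.931 = 49.6; c'Δl = 17.29; W sinα = -9.0
Slice 2: Δl = 2.5/cos4.0° = 2.506 m; N'_2 = 130·cos4.0° − 22·2.506 = 74.5; c'Δl = 14.79; W sinα = 9.1
Slice 3: Δl = 1.6/cos13.5° = 1.645 m; N'_3 = 108·cos13.5° − 12·1.645 = 85.3; c'Δl = 9.71; W sinα = 25.2
Slice 4: Δl = 2.9/cos24.3° = 3.182 m; N'_4 = 221·cos24.3° − 10·3.182 = 169.6; c'Δl = 18.77; W sinα = 90.9
Slice 5: Δl = 2.7/cos39.4° = 3.494 m; N'_5 = 193·cos39.4° − 6·3.494 = 128.2; c'Δl = 20.62; W sinα = 122.5
Slice 6: Δl = 1.8/cos54.4° = 3.092 m; N'_6 = 52·cos54.4° − 1·3.092 = 27.2; c'Δl = 18.24; W sinα = 42.3
Σc'Δl = 99.4 kN/m; ΣN' = 534.4 kN/m; ΣW sinα = 281.1 kN/m
Resisting = 99.4 + 534.4·tan26.6° = 99.4 + 267.6 = 367.0 kN/m
FS = 367.0 / 281.1 = 1.306

FS = 1.31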